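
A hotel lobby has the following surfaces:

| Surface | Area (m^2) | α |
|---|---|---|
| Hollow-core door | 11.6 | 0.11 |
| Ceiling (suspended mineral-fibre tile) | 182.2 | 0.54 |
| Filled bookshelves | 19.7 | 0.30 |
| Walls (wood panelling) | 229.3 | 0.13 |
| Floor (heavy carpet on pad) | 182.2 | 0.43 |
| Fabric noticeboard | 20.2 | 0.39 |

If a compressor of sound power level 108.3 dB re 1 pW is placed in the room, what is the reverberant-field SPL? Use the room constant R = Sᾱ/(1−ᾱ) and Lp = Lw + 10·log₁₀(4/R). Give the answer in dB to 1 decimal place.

A = 221.607 sabins; S = 645.2 m^2.
ᾱ = 0.3435, so room constant R = A/(1−ᾱ) = 337.558 m^2.
Lp = 108.3 + 10·log₁₀(4/337.558) = 108.3 + (-19.26) = 89.0 dB.

89.0 dB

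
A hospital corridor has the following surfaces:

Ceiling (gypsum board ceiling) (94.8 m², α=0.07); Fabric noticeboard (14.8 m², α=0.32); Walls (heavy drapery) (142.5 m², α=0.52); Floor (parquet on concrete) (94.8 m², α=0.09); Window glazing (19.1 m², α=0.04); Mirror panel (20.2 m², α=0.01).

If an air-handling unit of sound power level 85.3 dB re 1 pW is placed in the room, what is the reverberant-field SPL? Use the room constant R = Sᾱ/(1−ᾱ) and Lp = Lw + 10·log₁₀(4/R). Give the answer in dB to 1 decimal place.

Σ(Sᵢαᵢ) = 94.8×0.07 + 14.8×0.32 + 142.5×0.52 + 94.8×0.09 + 19.1×0.04 + 20.2×0.01 = 94.970; total area S = 386.2 m².
ᾱ = 94.970/386.2 = 0.2459; R = Sᾱ/(1−ᾱ) = 94.970/(1−0.2459) = 125.938 m².
Lp = 85.3 + 10·log₁₀(4/125.938) = 85.3 + (-14.98) = 70.3 dB.

70.3 dB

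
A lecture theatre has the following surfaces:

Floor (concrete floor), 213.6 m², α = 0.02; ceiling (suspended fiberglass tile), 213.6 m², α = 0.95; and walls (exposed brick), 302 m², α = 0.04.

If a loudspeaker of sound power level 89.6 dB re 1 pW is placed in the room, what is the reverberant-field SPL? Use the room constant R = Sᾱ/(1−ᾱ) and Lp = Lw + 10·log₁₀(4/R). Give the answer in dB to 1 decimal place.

Σ(Sᵢαᵢ) = 213.6·0.02 + 213.6·0.95 + 302·0.04 = 219.272; total area S = 729.2 m².
ᾱ = 219.272/729.2 = 0.3007; R = Sᾱ/(1−ᾱ) = 219.272/(1−0.3007) = 313.559 m².
Lp = Lw + 10 log₁₀(4/R) = 89.6 -18.94 = 70.7 dB.

70.7 dB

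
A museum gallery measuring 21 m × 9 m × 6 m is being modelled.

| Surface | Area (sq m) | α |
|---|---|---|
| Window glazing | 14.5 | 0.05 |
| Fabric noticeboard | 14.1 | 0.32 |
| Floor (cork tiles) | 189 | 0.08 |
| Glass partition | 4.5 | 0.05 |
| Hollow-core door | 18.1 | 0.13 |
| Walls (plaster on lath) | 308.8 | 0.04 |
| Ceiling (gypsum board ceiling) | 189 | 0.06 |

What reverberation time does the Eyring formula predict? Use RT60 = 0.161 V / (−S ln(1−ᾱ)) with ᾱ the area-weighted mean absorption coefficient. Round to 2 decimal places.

3.79 sec

Total surface area S = 14.5 + 14.1 + 189 + 4.5 + 18.1 + 308.8 + 189 = 738.0 sq m.
Absorption A = 14.5×0.05 + 14.1×0.32 + 189×0.08 + 4.5×0.05 + 18.1×0.13 + 308.8×0.04 + 189×0.06 = 46.627 sabins.
ᾱ = 46.627 / 738.0 = 0.0632.
−S·ln(1−ᾱ) = −738.0 × ln(1 − 0.0632) = 48.181.
V = 21 × 9 × 6 = 1134 m³.
RT60 = 0.161 × 1134 / 48.181 = 3.79 s.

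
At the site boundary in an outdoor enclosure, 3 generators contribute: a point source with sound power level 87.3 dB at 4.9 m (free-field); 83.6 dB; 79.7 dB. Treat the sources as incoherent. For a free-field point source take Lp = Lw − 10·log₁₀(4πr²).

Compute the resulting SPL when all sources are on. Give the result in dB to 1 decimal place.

Source at 4.9 m: Lp = 87.3 − 10·log₁₀(4π·4.9²) = 87.3 − 10·log₁₀(301.719) = 62.5 dB.
Converting to relative power and adding: 10^(62.5/10) + 10^(83.6/10) + 10^(79.7/10) = 3.242e+08.
Combined level = 10 log₁₀(3.242e+08) = 85.1 dB.

85.1 dB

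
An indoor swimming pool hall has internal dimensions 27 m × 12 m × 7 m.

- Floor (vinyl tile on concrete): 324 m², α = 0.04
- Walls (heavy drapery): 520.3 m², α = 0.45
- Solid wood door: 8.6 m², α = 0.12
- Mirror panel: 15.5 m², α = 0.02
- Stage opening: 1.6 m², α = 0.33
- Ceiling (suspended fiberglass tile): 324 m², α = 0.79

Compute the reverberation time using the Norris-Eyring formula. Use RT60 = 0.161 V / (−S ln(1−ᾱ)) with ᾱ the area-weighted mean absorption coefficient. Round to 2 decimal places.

S = Σ Sᵢ = 1194.0 m².
Σ(Sᵢαᵢ) = 324×0.04 + 520.3×0.45 + 8.6×0.12 + 15.5×0.02 + 1.6×0.33 + 324×0.79 = 504.925.
Mean coefficient ᾱ = A/S = 0.4229.
Eyring denominator: −S ln(1−ᾱ) = 656.389.
V = 27 × 12 × 7 = 2268 m³.
RT60 = 0.161 × 2268 / 656.389 = 0.56 s.

0.56 s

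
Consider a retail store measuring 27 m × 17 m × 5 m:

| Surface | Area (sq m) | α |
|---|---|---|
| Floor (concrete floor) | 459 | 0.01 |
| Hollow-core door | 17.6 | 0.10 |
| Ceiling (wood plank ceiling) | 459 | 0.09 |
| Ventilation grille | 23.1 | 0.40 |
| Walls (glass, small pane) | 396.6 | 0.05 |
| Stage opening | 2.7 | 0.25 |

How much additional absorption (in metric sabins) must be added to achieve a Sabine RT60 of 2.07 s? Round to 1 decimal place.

Equivalent absorption area: A₁ = 459·0.01 + 17.6·0.10 + 459·0.09 + 23.1·0.40 + 396.6·0.05 + 2.7·0.25 = 77.405 sq m.
For T = 2.07 s, need A₂ = 0.161·V/T = 0.161·2295/2.07 = 178.500 sabins.
Shortfall: 178.500 − 77.405 = 101.1 sabins.

101.1 sabins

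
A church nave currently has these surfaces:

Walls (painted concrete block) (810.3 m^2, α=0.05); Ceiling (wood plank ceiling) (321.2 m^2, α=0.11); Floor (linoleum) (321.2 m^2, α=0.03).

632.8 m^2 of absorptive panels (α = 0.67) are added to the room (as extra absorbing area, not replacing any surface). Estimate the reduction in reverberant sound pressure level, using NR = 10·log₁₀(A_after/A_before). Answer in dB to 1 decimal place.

7.8 dB

A_before = Σ Sᵢαᵢ = 810.3*0.05 + 321.2*0.11 + 321.2*0.03 = 85.483 sabins.
Treatment contributes 632.8·0.67 = 423.976 sabins.
New total A_after = 509.459 sabins.
Reduction = 10 log₁₀(A_after/A_before) = 10 log₁₀(5.9598) = 7.8 dB.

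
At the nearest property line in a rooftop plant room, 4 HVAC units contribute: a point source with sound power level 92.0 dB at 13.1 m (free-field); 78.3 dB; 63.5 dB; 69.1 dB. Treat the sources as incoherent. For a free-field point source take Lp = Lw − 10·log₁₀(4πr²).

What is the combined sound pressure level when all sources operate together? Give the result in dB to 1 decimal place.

79.0 dB

Source at 13.1 m: Lp = 92.0 − 10·log₁₀(4π·13.1²) = 92.0 − 10·log₁₀(2156.515) = 58.7 dB.
Σ 10^(Lᵢ/10) = 7.872e+07.
Combined level = 10 log₁₀(7.872e+07) = 79.0 dB.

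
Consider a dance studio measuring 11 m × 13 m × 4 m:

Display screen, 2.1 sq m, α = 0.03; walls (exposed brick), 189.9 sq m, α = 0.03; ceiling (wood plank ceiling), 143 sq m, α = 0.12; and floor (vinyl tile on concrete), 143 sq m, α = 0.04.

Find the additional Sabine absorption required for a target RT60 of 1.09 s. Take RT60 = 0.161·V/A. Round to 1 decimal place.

Summing Sᵢαᵢ: 0.063 + 5.697 + 17.160 + 5.720 → A₁ = 28.640 sabins.
For T = 1.09 s, need A₂ = 0.161·V/T = 0.161·572/1.09 = 84.488 sabins.
Shortfall: 84.488 − 28.640 = 55.8 sabins.

55.8 sabins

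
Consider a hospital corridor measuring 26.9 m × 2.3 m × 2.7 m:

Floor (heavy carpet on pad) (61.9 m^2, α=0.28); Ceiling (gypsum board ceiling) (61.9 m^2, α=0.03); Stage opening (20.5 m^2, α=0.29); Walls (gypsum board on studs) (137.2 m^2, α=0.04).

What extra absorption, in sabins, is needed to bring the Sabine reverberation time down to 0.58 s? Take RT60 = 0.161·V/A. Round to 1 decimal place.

A₁ = Σ Sᵢαᵢ = 61.9×0.28 + 61.9×0.03 + 20.5×0.29 + 137.2×0.04 = 30.622 sabins.
V = 167.049 m³. Required absorption A₂ = 0.161 × 167.049 / 0.58 = 46.370 sabins.
ΔA = A₂ − A₁ = 46.370 − 30.622 = 15.7 sabins.

15.7 sabins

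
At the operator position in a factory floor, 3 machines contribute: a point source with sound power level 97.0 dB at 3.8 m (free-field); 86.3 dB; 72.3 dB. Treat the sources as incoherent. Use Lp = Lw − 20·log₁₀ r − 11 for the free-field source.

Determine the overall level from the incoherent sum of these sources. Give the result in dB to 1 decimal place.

86.7 dB

Source at 3.8 m: Lp = 97.0 − 20·log₁₀(3.8) − 11 = 74.4 dB.
Σ 10^(Lᵢ/10) = 4.711e+08.
Back to dB: 10·log₁₀ Σ = 86.7 dB.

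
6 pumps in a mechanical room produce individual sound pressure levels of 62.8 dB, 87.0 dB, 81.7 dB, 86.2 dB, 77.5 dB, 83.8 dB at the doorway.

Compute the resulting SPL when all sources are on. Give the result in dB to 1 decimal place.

Sum in the linear (power) domain: Σ 10^(Lᵢ/10) = 10^(62.8/10) + 10^(87.0/10) + 10^(81.7/10) + 10^(86.2/10) + 10^(77.5/10) + 10^(83.8/10) = 1.364e+09.
Back to dB: 10·log₁₀ Σ = 91.3 dB.

91.3 dB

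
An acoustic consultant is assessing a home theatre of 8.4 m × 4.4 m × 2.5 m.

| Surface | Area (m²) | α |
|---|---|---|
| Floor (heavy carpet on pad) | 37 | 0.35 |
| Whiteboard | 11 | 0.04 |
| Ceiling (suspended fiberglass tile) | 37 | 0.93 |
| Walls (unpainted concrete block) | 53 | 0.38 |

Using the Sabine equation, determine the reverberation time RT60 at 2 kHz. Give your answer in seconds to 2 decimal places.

A = Σ Sᵢαᵢ = 37·0.35 + 11·0.04 + 37·0.93 + 53·0.38 = 67.940 sabins.
Volume V = 8.4 × 4.4 × 2.5 = 92.4 m³.
Sabine: RT60 = 0.161 × 92.4 / 67.940 = 0.22 s.

0.22 s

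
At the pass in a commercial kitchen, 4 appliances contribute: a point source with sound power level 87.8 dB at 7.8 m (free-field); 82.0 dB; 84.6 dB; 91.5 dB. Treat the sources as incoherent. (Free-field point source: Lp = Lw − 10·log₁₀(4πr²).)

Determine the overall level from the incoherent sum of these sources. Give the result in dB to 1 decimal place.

92.7 dB

Source at 7.8 m: Lp = 87.8 − 10·log₁₀(4π·7.8²) = 87.8 − 10·log₁₀(764.538) = 59.0 dB.
Sum in the linear (power) domain: Σ 10^(Lᵢ/10) = 10^(59.0/10) + 10^(82.0/10) + 10^(84.6/10) + 10^(91.5/10) = 1.86e+09.
Combined level = 10 log₁₀(1.86e+09) = 92.7 dB.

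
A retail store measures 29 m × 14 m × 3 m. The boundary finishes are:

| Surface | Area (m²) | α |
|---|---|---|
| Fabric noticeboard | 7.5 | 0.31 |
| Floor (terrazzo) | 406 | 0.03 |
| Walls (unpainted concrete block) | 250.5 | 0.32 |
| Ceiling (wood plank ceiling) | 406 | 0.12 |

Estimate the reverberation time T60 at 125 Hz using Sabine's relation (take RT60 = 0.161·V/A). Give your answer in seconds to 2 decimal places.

Summing Sᵢαᵢ: 2.325 + 12.180 + 80.160 + 48.720 → A = 143.385 sabins.
Room volume: 1218 m³.
Sabine: RT60 = 0.161 × 1218 / 143.385 = 1.37 s.

1.37 seconds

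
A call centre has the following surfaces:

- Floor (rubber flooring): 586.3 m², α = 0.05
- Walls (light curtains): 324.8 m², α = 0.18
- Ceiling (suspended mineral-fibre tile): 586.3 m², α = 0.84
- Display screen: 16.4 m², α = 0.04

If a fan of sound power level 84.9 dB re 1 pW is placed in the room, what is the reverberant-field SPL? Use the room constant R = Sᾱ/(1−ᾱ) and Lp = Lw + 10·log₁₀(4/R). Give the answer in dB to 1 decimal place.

Σ(Sᵢαᵢ) = 586.3·0.05 + 324.8·0.18 + 586.3·0.84 + 16.4·0.04 = 580.927; total area S = 1513.8 m².
ᾱ = 580.927/1513.8 = 0.3838; R = Sᾱ/(1−ᾱ) = 580.927/(1−0.3838) = 942.757 m².
Lp = Lw + 10 log₁₀(4/R) = 84.9 -23.72 = 61.2 dB.

61.2 dB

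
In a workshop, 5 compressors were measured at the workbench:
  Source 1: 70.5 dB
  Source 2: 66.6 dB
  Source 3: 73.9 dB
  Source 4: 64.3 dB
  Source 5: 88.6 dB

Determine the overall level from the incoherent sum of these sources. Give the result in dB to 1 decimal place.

Converting to relative power and adding: 10^(70.5/10) + 10^(66.6/10) + 10^(73.9/10) + 10^(64.3/10) + 10^(88.6/10) = 7.675e+08.
Combined level = 10 log₁₀(7.675e+08) = 88.9 dB.

88.9 dB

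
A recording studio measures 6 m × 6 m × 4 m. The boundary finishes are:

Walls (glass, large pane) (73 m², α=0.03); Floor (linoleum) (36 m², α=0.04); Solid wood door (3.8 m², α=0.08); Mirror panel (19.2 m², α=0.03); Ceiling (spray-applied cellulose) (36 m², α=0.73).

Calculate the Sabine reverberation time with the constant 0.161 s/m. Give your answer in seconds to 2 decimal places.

0.75 s

Equivalent absorption area: A = 73·0.03 + 36·0.04 + 3.8·0.08 + 19.2·0.03 + 36·0.73 = 30.790 m².
Room volume: 144 m³.
RT60 = 0.161 · V / A = 0.161 × 144 / 30.790 = 0.75 s.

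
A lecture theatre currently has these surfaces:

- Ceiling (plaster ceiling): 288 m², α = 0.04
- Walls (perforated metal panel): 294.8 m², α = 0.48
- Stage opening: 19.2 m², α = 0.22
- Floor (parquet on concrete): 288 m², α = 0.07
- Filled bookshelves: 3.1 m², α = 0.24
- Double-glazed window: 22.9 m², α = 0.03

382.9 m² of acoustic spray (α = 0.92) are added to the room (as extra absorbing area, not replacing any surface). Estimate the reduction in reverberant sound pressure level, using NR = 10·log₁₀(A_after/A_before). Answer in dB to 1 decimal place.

4.7 dB

Summing Sᵢαᵢ: 11.520 + 141.504 + 4.224 + 20.160 + 0.744 + 0.687 → A_before = 178.839 sabins.
Added absorption = 382.9 × 0.92 = 352.268 sabins.
A_after = 178.839 + 352.268 = 531.107 sabins.
Reduction = 10 log₁₀(A_after/A_before) = 10 log₁₀(2.9697) = 4.7 dB.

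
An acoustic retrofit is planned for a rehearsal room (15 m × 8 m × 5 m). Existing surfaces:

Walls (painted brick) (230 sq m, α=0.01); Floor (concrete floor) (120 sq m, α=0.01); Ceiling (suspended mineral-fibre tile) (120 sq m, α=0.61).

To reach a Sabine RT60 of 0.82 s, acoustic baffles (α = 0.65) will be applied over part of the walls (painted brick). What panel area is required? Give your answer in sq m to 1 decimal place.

64.2

Total absorption A₁ = 230*0.01 + 120*0.01 + 120*0.61
  = 2.300 + 1.200 + 73.200 = 76.700 sq m sabins.
Required A₂ = 0.161·600/0.82 = 117.805 sabins.
Absorption to add: 117.805 − 76.700 = 41.105 sabins.
Net gain per sq m: Δα = 0.65 − 0.01 = 0.64.
Panel area = 41.105 / 0.64 = 64.2 sq m.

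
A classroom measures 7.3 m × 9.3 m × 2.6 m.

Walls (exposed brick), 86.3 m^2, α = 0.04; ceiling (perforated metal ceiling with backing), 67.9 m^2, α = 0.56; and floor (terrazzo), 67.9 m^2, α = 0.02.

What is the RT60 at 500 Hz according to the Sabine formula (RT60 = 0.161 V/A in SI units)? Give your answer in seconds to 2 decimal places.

0.66 s

A = Σ Sᵢαᵢ = 86.3×0.04 + 67.9×0.56 + 67.9×0.02 = 42.834 sabins.
Room volume: 176.514 m³.
Sabine: RT60 = 0.161 × 176.514 / 42.834 = 0.66 s.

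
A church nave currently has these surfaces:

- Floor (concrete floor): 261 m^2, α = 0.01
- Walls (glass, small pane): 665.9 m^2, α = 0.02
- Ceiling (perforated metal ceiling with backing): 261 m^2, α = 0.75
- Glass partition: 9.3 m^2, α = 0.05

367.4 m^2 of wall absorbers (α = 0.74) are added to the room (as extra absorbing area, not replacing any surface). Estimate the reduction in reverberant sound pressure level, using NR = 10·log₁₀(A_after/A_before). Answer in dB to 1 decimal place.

Summing Sᵢαᵢ: 2.610 + 13.318 + 195.750 + 0.465 → A_before = 212.143 sabins.
Added absorption = 367.4 × 0.74 = 271.876 sabins.
New total A_after = 484.019 sabins.
NR = 10·log₁₀(484.019/212.143) = 3.6 dB.

3.6 dB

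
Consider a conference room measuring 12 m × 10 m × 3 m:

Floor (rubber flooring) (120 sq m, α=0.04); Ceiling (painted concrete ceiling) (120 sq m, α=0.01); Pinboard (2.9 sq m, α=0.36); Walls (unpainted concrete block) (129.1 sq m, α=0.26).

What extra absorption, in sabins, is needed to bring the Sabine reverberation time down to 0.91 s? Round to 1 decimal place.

A₁ = Σ Sᵢαᵢ = 120·0.04 + 120·0.01 + 2.9·0.36 + 129.1·0.26 = 40.610 sabins.
V = 360 m³. Required absorption A₂ = 0.161 × 360 / 0.91 = 63.692 sabins.
Shortfall: 63.692 − 40.610 = 23.1 sabins.

23.1 sabins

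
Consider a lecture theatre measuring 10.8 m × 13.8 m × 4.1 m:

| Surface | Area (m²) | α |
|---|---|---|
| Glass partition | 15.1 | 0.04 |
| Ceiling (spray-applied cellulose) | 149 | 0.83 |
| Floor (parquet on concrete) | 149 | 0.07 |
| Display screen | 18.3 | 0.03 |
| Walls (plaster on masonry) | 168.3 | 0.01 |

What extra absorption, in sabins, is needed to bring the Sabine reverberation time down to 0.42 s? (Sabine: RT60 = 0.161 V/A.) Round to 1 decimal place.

97.3 sabins

Total absorption A₁ = 15.1·0.04 + 149·0.83 + 149·0.07 + 18.3·0.03 + 168.3·0.01
  = 0.604 + 123.670 + 10.430 + 0.549 + 1.683 = 136.936 m² sabins.
For T = 0.42 s, need A₂ = 0.161·V/T = 0.161·611.064/0.42 = 234.241 sabins.
Shortfall: 234.241 − 136.936 = 97.3 sabins.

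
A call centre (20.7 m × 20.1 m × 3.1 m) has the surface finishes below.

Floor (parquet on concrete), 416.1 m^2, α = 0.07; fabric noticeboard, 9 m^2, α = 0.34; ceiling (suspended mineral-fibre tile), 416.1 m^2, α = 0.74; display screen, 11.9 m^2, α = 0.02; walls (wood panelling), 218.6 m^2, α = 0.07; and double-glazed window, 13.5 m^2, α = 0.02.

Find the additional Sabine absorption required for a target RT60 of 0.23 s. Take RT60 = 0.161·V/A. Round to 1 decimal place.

547.0 sabins

Summing Sᵢαᵢ: 29.127 + 3.060 + 307.914 + 0.238 + 15.302 + 0.270 → A₁ = 355.911 sabins.
V = 1289.817 m³. Required absorption A₂ = 0.161 × 1289.817 / 0.23 = 902.872 sabins.
ΔA = A₂ − A₁ = 902.872 − 355.911 = 547.0 sabins.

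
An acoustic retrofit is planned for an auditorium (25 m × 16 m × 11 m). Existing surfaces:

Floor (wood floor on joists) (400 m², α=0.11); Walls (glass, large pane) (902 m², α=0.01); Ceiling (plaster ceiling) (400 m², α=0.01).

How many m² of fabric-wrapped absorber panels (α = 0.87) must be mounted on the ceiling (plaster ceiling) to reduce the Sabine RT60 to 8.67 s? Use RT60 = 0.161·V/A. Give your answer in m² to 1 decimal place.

28.7

Summing Sᵢαᵢ: 44.000 + 9.020 + 4.000 → A₁ = 57.020 sabins.
V = 4400 m³. Target absorption A₂ = 0.161 × 4400 / 8.67 = 81.707 sabins.
Absorption to add: 81.707 − 57.020 = 24.687 sabins.
Each m² of panel replacing the ceiling (plaster ceiling) adds (0.87 − 0.01) = 0.86 sabins.
Area = ΔA/Δα = 24.687/0.86 = 28.7 m².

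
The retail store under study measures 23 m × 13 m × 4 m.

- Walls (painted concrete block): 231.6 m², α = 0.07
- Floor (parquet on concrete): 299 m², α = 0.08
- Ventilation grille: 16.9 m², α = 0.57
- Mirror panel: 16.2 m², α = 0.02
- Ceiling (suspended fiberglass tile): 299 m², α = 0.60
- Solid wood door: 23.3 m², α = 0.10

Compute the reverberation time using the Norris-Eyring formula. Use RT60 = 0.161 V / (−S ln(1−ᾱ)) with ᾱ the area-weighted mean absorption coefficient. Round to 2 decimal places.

Total surface area S = 231.6 + 299 + 16.9 + 16.2 + 299 + 23.3 = 886.0 m².
Σ(Sᵢαᵢ) = 231.6·0.07 + 299·0.08 + 16.9·0.57 + 16.2·0.02 + 299·0.60 + 23.3·0.10 = 231.819.
Mean coefficient ᾱ = A/S = 0.2616.
Eyring denominator: −S ln(1−ᾱ) = 268.697.
V = 23 × 13 × 4 = 1196 m³.
RT60 = 0.161 × 1196 / 268.697 = 0.72 s.

0.72 s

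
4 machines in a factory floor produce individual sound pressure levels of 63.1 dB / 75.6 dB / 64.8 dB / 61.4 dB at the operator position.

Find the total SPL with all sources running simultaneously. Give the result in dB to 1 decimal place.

76.3 dB

Sum in the linear (power) domain: Σ 10^(Lᵢ/10) = 10^(63.1/10) + 10^(75.6/10) + 10^(64.8/10) + 10^(61.4/10) = 4.275e+07.
Combined level = 10 log₁₀(4.275e+07) = 76.3 dB.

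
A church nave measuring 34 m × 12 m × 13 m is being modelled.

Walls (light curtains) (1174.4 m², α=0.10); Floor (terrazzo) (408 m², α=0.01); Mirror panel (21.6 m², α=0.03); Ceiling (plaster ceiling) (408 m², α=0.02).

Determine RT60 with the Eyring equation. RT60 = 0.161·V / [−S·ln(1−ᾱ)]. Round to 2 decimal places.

6.34 s

S = Σ Sᵢ = 2012.0 m².
Σ(Sᵢαᵢ) = 1174.4·0.10 + 408·0.01 + 21.6·0.03 + 408·0.02 = 130.328.
ᾱ = 130.328 / 2012.0 = 0.0648.
−S·ln(1−ᾱ) = −2012.0 × ln(1 − 0.0648) = 134.794.
V = 34 × 12 × 13 = 5304 m³.
T = 0.161·V/[−S·ln(1−ᾱ)] = 0.161·5304/134.794 = 6.34 s.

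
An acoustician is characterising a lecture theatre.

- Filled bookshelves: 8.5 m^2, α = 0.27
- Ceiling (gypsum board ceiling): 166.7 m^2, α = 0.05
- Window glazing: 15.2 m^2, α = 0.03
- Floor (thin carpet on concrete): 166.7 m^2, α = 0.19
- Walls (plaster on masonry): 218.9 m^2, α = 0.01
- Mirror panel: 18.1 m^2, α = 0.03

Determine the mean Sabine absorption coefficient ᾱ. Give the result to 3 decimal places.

0.077

S = Σ Sᵢ = 8.5 + 166.7 + 15.2 + 166.7 + 218.9 + 18.1 = 594.1 m^2.
Σ(Sᵢαᵢ) = 8.5×0.27 + 166.7×0.05 + 15.2×0.03 + 166.7×0.19 + 218.9×0.01 + 18.1×0.03 = 45.491.
ᾱ = A/S = 0.077.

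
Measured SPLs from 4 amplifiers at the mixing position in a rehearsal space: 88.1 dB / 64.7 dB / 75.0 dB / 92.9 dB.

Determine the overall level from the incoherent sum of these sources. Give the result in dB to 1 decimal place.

94.2 dB

Σ 10^(Lᵢ/10) = 2.63e+09.
Back to dB: 10·log₁₀ Σ = 94.2 dB.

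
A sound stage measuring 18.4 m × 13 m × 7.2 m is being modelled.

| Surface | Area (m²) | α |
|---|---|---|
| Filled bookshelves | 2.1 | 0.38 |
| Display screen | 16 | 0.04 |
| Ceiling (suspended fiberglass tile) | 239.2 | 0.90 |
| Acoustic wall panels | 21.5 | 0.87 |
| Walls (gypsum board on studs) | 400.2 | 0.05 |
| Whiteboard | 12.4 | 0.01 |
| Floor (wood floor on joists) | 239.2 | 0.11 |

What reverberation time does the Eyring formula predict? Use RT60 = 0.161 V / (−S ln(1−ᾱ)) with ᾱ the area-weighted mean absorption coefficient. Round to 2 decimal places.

Total surface area S = 2.1 + 16 + 239.2 + 21.5 + 400.2 + 12.4 + 239.2 = 930.6 m².
Σ(Sᵢαᵢ) = 2.1×0.38 + 16×0.04 + 239.2×0.90 + 21.5×0.87 + 400.2×0.05 + 12.4×0.01 + 239.2×0.11 = 281.869.
ᾱ = 281.869 / 930.6 = 0.3029.
Eyring denominator: −S ln(1−ᾱ) = 335.785.
V = 18.4 × 13 × 7.2 = 1722.24 m³.
RT60 = 0.161 × 1722.24 / 335.785 = 0.83 s.

0.83 s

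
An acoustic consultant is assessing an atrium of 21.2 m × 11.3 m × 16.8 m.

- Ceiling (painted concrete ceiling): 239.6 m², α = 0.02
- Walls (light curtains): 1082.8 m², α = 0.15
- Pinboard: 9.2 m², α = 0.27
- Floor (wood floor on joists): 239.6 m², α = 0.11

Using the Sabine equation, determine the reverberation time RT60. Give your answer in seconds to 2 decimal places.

3.31 s

Summing Sᵢαᵢ: 4.792 + 162.420 + 2.484 + 26.356 → A = 196.052 sabins.
Volume V = 21.2 × 11.3 × 16.8 = 4024.608 m³.
RT60 = 0.161 · V / A = 0.161 × 4024.608 / 196.052 = 3.31 s.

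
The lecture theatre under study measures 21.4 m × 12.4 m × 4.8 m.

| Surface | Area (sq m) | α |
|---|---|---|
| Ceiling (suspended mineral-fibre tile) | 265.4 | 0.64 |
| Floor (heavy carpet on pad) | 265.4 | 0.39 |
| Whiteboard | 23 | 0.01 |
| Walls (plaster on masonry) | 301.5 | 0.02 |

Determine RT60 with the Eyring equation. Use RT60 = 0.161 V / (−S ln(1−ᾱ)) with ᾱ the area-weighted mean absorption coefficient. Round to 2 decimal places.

0.61 seconds

Total surface area S = 265.4 + 265.4 + 23 + 301.5 = 855.3 sq m.
Absorption A = 265.4·0.64 + 265.4·0.39 + 23·0.01 + 301.5·0.02 = 279.622 sabins.
ᾱ = 279.622 / 855.3 = 0.3269.
−S·ln(1−ᾱ) = −855.3 × ln(1 − 0.3269) = 338.580.
V = 21.4 × 12.4 × 4.8 = 1273.728 m³.
RT60 = 0.161 × 1273.728 / 338.580 = 0.61 s.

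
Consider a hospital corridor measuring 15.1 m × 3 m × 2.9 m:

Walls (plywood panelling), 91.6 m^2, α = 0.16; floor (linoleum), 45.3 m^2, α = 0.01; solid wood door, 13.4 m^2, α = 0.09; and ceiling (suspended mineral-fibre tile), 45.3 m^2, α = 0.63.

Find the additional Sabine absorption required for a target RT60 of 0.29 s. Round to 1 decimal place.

Equivalent absorption area: A₁ = 91.6·0.16 + 45.3·0.01 + 13.4·0.09 + 45.3·0.63 = 44.854 m^2.
V = 131.37 m³. Required absorption A₂ = 0.161 × 131.37 / 0.29 = 72.933 sabins.
ΔA = A₂ − A₁ = 72.933 − 44.854 = 28.1 sabins.

28.1 sabins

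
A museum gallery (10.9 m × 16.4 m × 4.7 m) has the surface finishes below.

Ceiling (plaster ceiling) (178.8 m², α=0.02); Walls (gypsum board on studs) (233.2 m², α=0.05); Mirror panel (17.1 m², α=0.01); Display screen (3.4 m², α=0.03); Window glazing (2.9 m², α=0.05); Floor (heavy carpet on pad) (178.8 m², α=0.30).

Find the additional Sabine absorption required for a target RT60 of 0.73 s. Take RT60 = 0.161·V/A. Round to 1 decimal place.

A₁ = Σ Sᵢαᵢ = 178.8×0.02 + 233.2×0.05 + 17.1×0.01 + 3.4×0.03 + 2.9×0.05 + 178.8×0.30 = 69.294 sabins.
Target A₂ = 0.161·840.172/0.73 = 185.298 sabins (V = 840.172 m³).
Shortfall: 185.298 − 69.294 = 116.0 sabins.

116.0 sabins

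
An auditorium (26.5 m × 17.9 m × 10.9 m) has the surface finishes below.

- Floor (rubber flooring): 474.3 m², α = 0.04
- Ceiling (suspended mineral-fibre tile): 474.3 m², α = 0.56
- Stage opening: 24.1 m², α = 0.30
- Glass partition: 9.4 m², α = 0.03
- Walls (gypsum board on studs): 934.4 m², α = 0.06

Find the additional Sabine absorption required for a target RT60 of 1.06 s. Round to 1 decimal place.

Total absorption A₁ = 474.3·0.04 + 474.3·0.56 + 24.1·0.30 + 9.4·0.03 + 934.4·0.06
  = 18.972 + 265.608 + 7.230 + 0.282 + 56.064 = 348.156 m² sabins.
Target A₂ = 0.161·5170.415/1.06 = 785.318 sabins (V = 5170.415 m³).
ΔA = A₂ − A₁ = 785.318 − 348.156 = 437.2 sabins.

437.2 sabins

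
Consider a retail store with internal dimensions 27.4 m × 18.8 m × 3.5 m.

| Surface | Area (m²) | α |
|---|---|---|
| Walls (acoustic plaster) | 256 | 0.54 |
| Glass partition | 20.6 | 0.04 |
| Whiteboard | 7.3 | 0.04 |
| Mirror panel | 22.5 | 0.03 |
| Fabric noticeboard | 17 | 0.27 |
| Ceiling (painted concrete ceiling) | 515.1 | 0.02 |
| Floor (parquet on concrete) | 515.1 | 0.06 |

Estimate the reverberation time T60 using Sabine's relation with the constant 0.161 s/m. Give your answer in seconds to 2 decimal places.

Total absorption A = 256*0.54 + 20.6*0.04 + 7.3*0.04 + 22.5*0.03 + 17*0.27 + 515.1*0.02 + 515.1*0.06
  = 138.240 + 0.824 + 0.292 + 0.675 + 4.590 + 10.302 + 30.906 = 185.829 m² sabins.
V = 27.4·18.8·3.5 = 1802.92 m³.
Sabine: RT60 = 0.161 × 1802.92 / 185.829 = 1.56 s.

1.56 s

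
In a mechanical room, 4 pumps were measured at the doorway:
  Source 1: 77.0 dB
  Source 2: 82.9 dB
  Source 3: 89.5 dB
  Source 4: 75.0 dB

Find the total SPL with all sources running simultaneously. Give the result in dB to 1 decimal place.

Sum in the linear (power) domain: Σ 10^(Lᵢ/10) = 10^(77.0/10) + 10^(82.9/10) + 10^(89.5/10) + 10^(75.0/10) = 1.168e+09.
Combined level = 10 log₁₀(1.168e+09) = 90.7 dB.

90.7 dB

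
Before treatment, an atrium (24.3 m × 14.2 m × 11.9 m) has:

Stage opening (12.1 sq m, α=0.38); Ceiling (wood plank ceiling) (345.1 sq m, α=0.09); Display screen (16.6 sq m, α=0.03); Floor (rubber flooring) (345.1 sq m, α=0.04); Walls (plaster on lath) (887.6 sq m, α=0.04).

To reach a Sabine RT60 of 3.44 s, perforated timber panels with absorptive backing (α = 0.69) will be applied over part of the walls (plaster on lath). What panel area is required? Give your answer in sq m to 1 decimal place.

164.2

Equivalent absorption area: A₁ = 12.1*0.38 + 345.1*0.09 + 16.6*0.03 + 345.1*0.04 + 887.6*0.04 = 85.463 sq m.
V = 4106.214 m³. Target absorption A₂ = 0.161 × 4106.214 / 3.44 = 192.180 sabins.
ΔA needed = 192.180 − 85.463 = 106.717 sabins.
Each sq m of panel replacing the walls (plaster on lath) adds (0.69 − 0.04) = 0.65 sabins.
Panel area = 106.717 / 0.65 = 164.2 sq m.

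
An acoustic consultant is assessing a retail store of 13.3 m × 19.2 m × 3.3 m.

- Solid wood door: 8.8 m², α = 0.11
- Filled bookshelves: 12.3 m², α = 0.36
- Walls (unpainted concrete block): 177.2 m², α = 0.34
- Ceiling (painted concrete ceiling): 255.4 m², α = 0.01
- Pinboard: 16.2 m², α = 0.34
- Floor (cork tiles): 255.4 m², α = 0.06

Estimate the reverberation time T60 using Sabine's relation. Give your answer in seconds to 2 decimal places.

Total absorption A = 8.8*0.11 + 12.3*0.36 + 177.2*0.34 + 255.4*0.01 + 16.2*0.34 + 255.4*0.06
  = 0.968 + 4.428 + 60.248 + 2.554 + 5.508 + 15.324 = 89.030 m² sabins.
Room volume: 842.688 m³.
RT60 = 0.161 · V / A = 0.161 × 842.688 / 89.030 = 1.52 s.

1.52 sec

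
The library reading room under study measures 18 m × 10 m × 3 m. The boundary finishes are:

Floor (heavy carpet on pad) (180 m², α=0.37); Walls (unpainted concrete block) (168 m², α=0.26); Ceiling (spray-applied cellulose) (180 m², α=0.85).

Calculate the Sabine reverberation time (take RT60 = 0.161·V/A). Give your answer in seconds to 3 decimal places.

0.330 s

Total absorption A = 180×0.37 + 168×0.26 + 180×0.85
  = 66.600 + 43.680 + 153.000 = 263.280 m² sabins.
Volume V = 18 × 10 × 3 = 540 m³.
T = 0.161 V/A = 0.161·540/263.280 = 0.330 s.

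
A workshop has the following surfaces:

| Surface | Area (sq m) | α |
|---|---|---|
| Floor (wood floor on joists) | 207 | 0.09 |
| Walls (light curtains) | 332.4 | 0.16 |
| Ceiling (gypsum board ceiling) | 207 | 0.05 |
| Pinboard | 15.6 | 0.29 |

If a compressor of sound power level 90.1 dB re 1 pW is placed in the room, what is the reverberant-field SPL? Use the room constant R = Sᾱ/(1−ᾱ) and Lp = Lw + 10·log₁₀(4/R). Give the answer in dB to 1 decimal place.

76.2 dB

A = 86.688 sabins; S = 762.0 sq m.
ᾱ = 86.688/762.0 = 0.1138; R = Sᾱ/(1−ᾱ) = 86.688/(1−0.1138) = 97.820 sq m.
Lp = Lw + 10 log₁₀(4/R) = 90.1 -13.88 = 76.2 dB.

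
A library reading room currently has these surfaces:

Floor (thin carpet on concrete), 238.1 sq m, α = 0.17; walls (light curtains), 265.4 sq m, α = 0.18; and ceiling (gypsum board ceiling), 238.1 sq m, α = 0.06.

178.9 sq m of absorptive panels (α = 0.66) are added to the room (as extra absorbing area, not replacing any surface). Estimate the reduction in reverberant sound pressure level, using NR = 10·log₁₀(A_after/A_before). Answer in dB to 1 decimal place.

A_before = Σ Sᵢαᵢ = 238.1*0.17 + 265.4*0.18 + 238.1*0.06 = 102.535 sabins.
Treatment contributes 178.9·0.66 = 118.074 sabins.
A_after = 102.535 + 118.074 = 220.609 sabins.
NR = 10·log₁₀(220.609/102.535) = 3.3 dB.

3.3 dB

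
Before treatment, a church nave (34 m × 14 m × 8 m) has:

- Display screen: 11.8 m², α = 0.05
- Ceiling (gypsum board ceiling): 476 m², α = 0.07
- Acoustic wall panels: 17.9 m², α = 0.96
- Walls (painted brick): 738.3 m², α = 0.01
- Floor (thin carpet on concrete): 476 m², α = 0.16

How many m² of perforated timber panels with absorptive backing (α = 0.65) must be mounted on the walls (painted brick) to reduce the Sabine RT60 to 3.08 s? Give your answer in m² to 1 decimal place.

100.7

Summing Sᵢαᵢ: 0.590 + 33.320 + 17.184 + 7.383 + 76.160 → A₁ = 134.637 sabins.
Required A₂ = 0.161·3808/3.08 = 199.055 sabins.
ΔA needed = 199.055 − 134.637 = 64.418 sabins.
Each m² of panel replacing the walls (painted brick) adds (0.65 − 0.01) = 0.64 sabins.
Panel area = 64.418 / 0.64 = 100.7 m².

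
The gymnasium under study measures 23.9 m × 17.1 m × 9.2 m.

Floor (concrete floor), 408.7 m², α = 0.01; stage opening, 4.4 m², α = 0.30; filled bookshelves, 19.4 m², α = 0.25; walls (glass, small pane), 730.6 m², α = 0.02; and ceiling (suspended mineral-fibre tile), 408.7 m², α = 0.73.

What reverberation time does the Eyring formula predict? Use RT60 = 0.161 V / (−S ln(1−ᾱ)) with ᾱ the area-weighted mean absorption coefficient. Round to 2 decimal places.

1.67 seconds

S = Σ Sᵢ = 1571.8 m².
Absorption A = 408.7×0.01 + 4.4×0.30 + 19.4×0.25 + 730.6×0.02 + 408.7×0.73 = 323.220 sabins.
Mean coefficient ᾱ = A/S = 0.2056.
−S·ln(1−ᾱ) = −1571.8 × ln(1 − 0.2056) = 361.778.
V = 23.9 × 17.1 × 9.2 = 3759.948 m³.
T = 0.161·V/[−S·ln(1−ᾱ)] = 0.161·3759.948/361.778 = 1.67 s.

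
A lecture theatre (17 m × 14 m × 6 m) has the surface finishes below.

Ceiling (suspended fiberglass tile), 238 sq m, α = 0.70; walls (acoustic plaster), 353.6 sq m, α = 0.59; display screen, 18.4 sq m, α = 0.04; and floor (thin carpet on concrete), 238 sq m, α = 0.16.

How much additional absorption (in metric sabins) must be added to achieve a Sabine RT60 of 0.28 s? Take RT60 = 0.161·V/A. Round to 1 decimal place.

407.1 sabins

Total absorption A₁ = 238*0.70 + 353.6*0.59 + 18.4*0.04 + 238*0.16
  = 166.600 + 208.624 + 0.736 + 38.080 = 414.040 sq m sabins.
V = 1428 m³. Required absorption A₂ = 0.161 × 1428 / 0.28 = 821.100 sabins.
ΔA = A₂ − A₁ = 821.100 − 414.040 = 407.1 sabins.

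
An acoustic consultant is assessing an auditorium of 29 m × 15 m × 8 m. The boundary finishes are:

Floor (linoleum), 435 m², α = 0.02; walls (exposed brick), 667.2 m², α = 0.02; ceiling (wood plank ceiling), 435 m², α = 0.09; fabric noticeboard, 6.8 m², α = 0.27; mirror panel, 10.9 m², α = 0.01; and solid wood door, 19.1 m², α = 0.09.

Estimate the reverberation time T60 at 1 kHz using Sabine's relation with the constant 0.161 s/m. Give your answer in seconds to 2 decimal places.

Total absorption A = 435×0.02 + 667.2×0.02 + 435×0.09 + 6.8×0.27 + 10.9×0.01 + 19.1×0.09
  = 8.700 + 13.344 + 39.150 + 1.836 + 0.109 + 1.719 = 64.858 m² sabins.
Room volume: 3480 m³.
RT60 = 0.161 · V / A = 0.161 × 3480 / 64.858 = 8.64 s.

8.64 s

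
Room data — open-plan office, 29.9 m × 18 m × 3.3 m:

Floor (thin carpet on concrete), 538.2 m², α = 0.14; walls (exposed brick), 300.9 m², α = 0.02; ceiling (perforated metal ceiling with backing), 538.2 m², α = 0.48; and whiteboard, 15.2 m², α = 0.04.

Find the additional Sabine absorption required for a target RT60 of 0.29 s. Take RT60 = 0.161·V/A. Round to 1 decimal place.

Total absorption A₁ = 538.2×0.14 + 300.9×0.02 + 538.2×0.48 + 15.2×0.04
  = 75.348 + 6.018 + 258.336 + 0.608 = 340.310 m² sabins.
Target A₂ = 0.161·1776.06/0.29 = 986.020 sabins (V = 1776.06 m³).
ΔA = A₂ − A₁ = 986.020 − 340.310 = 645.7 sabins.

645.7 sabins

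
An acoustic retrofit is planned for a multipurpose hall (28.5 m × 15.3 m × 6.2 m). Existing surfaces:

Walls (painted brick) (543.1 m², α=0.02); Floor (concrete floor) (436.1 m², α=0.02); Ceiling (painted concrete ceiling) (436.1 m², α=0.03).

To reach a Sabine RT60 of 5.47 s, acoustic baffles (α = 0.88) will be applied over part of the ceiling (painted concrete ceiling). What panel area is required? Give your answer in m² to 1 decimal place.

55.2

Summing Sᵢαᵢ: 10.862 + 8.722 + 13.083 → A₁ = 32.667 sabins.
Required A₂ = 0.161·2703.51/5.47 = 79.573 sabins.
ΔA needed = 79.573 − 32.667 = 46.906 sabins.
Each m² of panel replacing the ceiling (painted concrete ceiling) adds (0.88 − 0.03) = 0.85 sabins.
Panel area = 46.906 / 0.85 = 55.2 m².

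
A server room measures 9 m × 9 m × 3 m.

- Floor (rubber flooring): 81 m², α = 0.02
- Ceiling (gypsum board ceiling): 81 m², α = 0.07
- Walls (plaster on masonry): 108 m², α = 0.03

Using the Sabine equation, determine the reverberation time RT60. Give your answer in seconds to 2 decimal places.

3.72 s

Total absorption A = 81·0.02 + 81·0.07 + 108·0.03
  = 1.620 + 5.670 + 3.240 = 10.530 m² sabins.
Room volume: 243 m³.
RT60 = 0.161 · V / A = 0.161 × 243 / 10.530 = 3.72 s.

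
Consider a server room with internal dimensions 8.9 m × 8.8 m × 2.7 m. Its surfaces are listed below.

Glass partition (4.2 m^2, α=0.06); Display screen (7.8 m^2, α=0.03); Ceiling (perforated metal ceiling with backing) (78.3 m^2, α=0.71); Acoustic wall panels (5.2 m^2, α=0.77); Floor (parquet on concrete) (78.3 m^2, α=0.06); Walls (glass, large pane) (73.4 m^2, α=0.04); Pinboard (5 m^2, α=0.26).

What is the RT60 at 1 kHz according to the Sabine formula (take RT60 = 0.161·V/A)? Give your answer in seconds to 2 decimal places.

0.49 s

Equivalent absorption area: A = 4.2·0.06 + 7.8·0.03 + 78.3·0.71 + 5.2·0.77 + 78.3·0.06 + 73.4·0.04 + 5·0.26 = 69.017 m^2.
V = 8.9·8.8·2.7 = 211.464 m³.
Sabine: RT60 = 0.161 × 211.464 / 69.017 = 0.49 s.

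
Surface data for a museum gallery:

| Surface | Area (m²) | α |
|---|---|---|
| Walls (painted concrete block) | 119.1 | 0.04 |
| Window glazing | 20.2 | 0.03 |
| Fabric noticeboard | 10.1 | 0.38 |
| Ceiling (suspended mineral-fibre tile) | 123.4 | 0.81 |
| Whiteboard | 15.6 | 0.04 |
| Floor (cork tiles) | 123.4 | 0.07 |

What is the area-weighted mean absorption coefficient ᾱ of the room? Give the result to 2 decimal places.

0.29

Total surface area S = 411.8 m².
Weighted sum Σ Sα = 118.424.
ᾱ = A/S = 0.29.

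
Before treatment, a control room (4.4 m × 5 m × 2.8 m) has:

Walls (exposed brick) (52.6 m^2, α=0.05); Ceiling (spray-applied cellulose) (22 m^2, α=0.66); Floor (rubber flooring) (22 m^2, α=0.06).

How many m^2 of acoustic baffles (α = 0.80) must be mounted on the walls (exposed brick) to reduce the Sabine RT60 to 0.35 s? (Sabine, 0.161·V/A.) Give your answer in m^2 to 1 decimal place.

13.2

Equivalent absorption area: A₁ = 52.6×0.05 + 22×0.66 + 22×0.06 = 18.470 m^2.
Required A₂ = 0.161·61.6/0.35 = 28.336 sabins.
Absorption to add: 28.336 − 18.470 = 9.866 sabins.
Each m^2 of panel replacing the walls (exposed brick) adds (0.80 − 0.05) = 0.75 sabins.
Panel area = 9.866 / 0.75 = 13.2 m^2.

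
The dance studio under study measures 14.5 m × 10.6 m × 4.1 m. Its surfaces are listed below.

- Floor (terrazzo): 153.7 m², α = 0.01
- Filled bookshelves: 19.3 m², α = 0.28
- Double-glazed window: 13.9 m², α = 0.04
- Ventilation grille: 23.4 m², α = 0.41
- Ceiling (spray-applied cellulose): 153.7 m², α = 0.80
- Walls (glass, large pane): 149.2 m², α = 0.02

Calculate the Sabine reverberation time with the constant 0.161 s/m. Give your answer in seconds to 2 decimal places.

A = Σ Sᵢαᵢ = 153.7·0.01 + 19.3·0.28 + 13.9·0.04 + 23.4·0.41 + 153.7·0.80 + 149.2·0.02 = 143.035 sabins.
Volume V = 14.5 × 10.6 × 4.1 = 630.17 m³.
Sabine: RT60 = 0.161 × 630.17 / 143.035 = 0.71 s.

0.71 seconds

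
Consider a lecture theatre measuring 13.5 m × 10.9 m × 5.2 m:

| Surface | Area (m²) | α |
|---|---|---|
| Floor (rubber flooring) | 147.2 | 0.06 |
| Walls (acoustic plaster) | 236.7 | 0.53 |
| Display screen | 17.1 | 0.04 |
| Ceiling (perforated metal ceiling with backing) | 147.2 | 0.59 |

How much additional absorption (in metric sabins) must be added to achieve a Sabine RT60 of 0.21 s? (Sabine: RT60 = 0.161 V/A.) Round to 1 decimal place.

364.8 sabins

Summing Sᵢαᵢ: 8.832 + 125.451 + 0.684 + 86.848 → A₁ = 221.815 sabins.
V = 765.18 m³. Required absorption A₂ = 0.161 × 765.18 / 0.21 = 586.638 sabins.
ΔA = A₂ − A₁ = 586.638 − 221.815 = 364.8 sabins.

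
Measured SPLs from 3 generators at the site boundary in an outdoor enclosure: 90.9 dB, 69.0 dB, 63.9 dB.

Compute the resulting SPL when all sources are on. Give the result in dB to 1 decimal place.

Sum in the linear (power) domain: Σ 10^(Lᵢ/10) = 10^(90.9/10) + 10^(69.0/10) + 10^(63.9/10) = 1.241e+09.
L_total = 10·log₁₀(1.241e+09) = 90.9 dB.

90.9 dB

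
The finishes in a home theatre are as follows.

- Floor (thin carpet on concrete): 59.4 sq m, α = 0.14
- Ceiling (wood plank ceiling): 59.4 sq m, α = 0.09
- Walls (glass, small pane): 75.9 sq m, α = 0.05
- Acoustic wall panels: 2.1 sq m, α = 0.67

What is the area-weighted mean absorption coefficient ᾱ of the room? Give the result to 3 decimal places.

Total surface area S = 196.8 sq m.
Weighted sum Σ Sα = 18.864.
ᾱ = A/S = 0.096.

0.096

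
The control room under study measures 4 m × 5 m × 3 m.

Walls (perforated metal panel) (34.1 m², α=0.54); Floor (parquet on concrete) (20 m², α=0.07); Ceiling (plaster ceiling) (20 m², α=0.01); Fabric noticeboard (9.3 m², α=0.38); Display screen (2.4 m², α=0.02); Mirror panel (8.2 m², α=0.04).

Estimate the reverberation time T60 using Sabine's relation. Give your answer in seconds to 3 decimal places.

Summing Sᵢαᵢ: 18.414 + 1.400 + 0.200 + 3.534 + 0.048 + 0.328 → A = 23.924 sabins.
Volume V = 4 × 5 × 3 = 60 m³.
T = 0.161 V/A = 0.161·60/23.924 = 0.404 s.

0.404 s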